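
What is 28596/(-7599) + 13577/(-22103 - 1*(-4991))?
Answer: -197502125/43344696 ≈ -4.5565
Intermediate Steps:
28596/(-7599) + 13577/(-22103 - 1*(-4991)) = 28596*(-1/7599) + 13577/(-22103 + 4991) = -9532/2533 + 13577/(-17112) = -9532/2533 + 13577*(-1/17112) = -9532/2533 - 13577/17112 = -197502125/43344696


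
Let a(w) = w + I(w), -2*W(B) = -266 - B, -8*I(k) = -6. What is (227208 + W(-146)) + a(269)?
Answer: 910151/4 ≈ 2.2754e+5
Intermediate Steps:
I(k) = ¾ (I(k) = -⅛*(-6) = ¾)
W(B) = 133 + B/2 (W(B) = -(-266 - B)/2 = 133 + B/2)
a(w) = ¾ + w (a(w) = w + ¾ = ¾ + w)
(227208 + W(-146)) + a(269) = (227208 + (133 + (½)*(-146))) + (¾ + 269) = (227208 + (133 - 73)) + 1079/4 = (227208 + 60) + 1079/4 = 227268 + 1079/4 = 910151/4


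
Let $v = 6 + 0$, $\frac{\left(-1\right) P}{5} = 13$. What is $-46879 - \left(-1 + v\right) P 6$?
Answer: $-44929$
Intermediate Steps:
$P = -65$ ($P = \left(-5\right) 13 = -65$)
$v = 6$
$-46879 - \left(-1 + v\right) P 6 = -46879 - \left(-1 + 6\right) \left(-65\right) 6 = -46879 - 5 \left(-65\right) 6 = -46879 - \left(-325\right) 6 = -46879 - -1950 = -46879 + 1950 = -44929$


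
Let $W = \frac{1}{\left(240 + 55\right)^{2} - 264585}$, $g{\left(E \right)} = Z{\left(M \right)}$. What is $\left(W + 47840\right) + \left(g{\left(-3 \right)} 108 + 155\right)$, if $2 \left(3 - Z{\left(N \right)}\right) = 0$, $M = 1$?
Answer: $\frac{8579521639}{177560} \approx 48319.0$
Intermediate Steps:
$Z{\left(N \right)} = 3$ ($Z{\left(N \right)} = 3 - 0 = 3 + 0 = 3$)
$g{\left(E \right)} = 3$
$W = - \frac{1}{177560}$ ($W = \frac{1}{295^{2} - 264585} = \frac{1}{87025 - 264585} = \frac{1}{-177560} = - \frac{1}{177560} \approx -5.6319 \cdot 10^{-6}$)
$\left(W + 47840\right) + \left(g{\left(-3 \right)} 108 + 155\right) = \left(- \frac{1}{177560} + 47840\right) + \left(3 \cdot 108 + 155\right) = \frac{8494470399}{177560} + \left(324 + 155\right) = \frac{8494470399}{177560} + 479 = \frac{8579521639}{177560}$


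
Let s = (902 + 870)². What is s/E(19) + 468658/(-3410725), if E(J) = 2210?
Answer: 1070858619422/753770225 ≈ 1420.7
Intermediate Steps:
s = 3139984 (s = 1772² = 3139984)
s/E(19) + 468658/(-3410725) = 3139984/2210 + 468658/(-3410725) = 3139984*(1/2210) + 468658*(-1/3410725) = 1569992/1105 - 468658/3410725 = 1070858619422/753770225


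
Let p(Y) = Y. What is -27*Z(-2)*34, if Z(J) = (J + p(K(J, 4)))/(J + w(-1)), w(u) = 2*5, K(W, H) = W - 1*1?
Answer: 2295/4 ≈ 573.75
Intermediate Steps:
K(W, H) = -1 + W (K(W, H) = W - 1 = -1 + W)
w(u) = 10
Z(J) = (-1 + 2*J)/(10 + J) (Z(J) = (J + (-1 + J))/(J + 10) = (-1 + 2*J)/(10 + J))
-27*Z(-2)*34 = -27*(-1 + 2*(-2))/(10 - 2)*34 = -27*(-1 - 4)/8*34 = -27*(-5)/8*34 = -27*(-5/8)*34 = (135/8)*34 = 2295/4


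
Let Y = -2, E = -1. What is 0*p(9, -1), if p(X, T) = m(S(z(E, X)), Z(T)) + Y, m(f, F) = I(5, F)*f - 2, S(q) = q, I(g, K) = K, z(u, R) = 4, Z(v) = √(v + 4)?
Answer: 0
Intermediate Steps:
Z(v) = √(4 + v)
m(f, F) = -2 + F*f (m(f, F) = F*f - 2 = -2 + F*f)
p(X, T) = -4 + 4*√(4 + T) (p(X, T) = (-2 + √(4 + T)*4) - 2 = (-2 + 4*√(4 + T)) - 2 = -4 + 4*√(4 + T))
0*p(9, -1) = 0*(-4 + 4*√(4 - 1)) = 0*(-4 + 4*√3) = 0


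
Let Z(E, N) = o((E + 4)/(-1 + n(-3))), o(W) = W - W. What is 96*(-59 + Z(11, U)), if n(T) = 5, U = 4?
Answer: -5664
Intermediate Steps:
o(W) = 0
Z(E, N) = 0
96*(-59 + Z(11, U)) = 96*(-59 + 0) = 96*(-59) = -5664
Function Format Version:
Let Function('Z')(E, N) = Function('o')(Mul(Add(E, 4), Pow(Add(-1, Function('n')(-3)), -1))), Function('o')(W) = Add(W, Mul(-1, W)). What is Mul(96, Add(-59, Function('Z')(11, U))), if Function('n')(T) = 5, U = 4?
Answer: -5664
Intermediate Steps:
Function('o')(W) = 0
Function('Z')(E, N) = 0
Mul(96, Add(-59, Function('Z')(11, U))) = Mul(96, Add(-59, 0)) = Mul(96, -59) = -5664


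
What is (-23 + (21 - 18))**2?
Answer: 400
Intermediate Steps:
(-23 + (21 - 18))**2 = (-23 + 3)**2 = (-20)**2 = 400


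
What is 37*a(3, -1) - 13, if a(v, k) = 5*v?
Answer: 542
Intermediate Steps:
37*a(3, -1) - 13 = 37*(5*3) - 13 = 37*15 - 13 = 555 - 13 = 542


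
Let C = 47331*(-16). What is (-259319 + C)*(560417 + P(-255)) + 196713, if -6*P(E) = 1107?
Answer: -1139081132549/2 ≈ -5.6954e+11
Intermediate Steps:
P(E) = -369/2 (P(E) = -1/6*1107 = -369/2)
C = -757296
(-259319 + C)*(560417 + P(-255)) + 196713 = (-259319 - 757296)*(560417 - 369/2) + 196713 = -1016615*1120465/2 + 196713 = -1139081525975/2 + 196713 = -1139081132549/2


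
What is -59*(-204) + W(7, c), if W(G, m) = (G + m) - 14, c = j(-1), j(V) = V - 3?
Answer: 12025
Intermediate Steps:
j(V) = -3 + V
c = -4 (c = -3 - 1 = -4)
W(G, m) = -14 + G + m
-59*(-204) + W(7, c) = -59*(-204) + (-14 + 7 - 4) = 12036 - 11 = 12025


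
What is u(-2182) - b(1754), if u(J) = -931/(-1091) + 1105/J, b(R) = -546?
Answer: 1192129/2182 ≈ 546.35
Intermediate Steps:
u(J) = 931/1091 + 1105/J (u(J) = -931*(-1/1091) + 1105/J = 931/1091 + 1105/J)
u(-2182) - b(1754) = (931/1091 + 1105/(-2182)) - 1*(-546) = (931/1091 + 1105*(-1/2182)) + 546 = (931/1091 - 1105/2182) + 546 = 757/2182 + 546 = 1192129/2182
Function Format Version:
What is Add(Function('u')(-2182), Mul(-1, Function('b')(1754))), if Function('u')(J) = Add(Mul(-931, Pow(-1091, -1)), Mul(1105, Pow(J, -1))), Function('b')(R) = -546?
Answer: Rational(1192129, 2182) ≈ 546.35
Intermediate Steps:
Function('u')(J) = Add(Rational(931, 1091), Mul(1105, Pow(J, -1))) (Function('u')(J) = Add(Mul(-931, Rational(-1, 1091)), Mul(1105, Pow(J, -1))) = Add(Rational(931, 1091), Mul(1105, Pow(J, -1))))
Add(Function('u')(-2182), Mul(-1, Function('b')(1754))) = Add(Add(Rational(931, 1091), Mul(1105, Pow(-2182, -1))), Mul(-1, -546)) = Add(Add(Rational(931, 1091), Mul(1105, Rational(-1, 2182))), 546) = Add(Add(Rational(931, 1091), Rational(-1105, 2182)), 546) = Add(Rational(757, 2182), 546) = Rational(1192129, 2182)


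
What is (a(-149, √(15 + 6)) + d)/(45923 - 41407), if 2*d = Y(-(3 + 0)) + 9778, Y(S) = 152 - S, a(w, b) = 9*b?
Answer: 9933/9032 + 9*√21/4516 ≈ 1.1089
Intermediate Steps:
d = 9933/2 (d = ((152 - (-1)*(3 + 0)) + 9778)/2 = ((152 - (-1)*3) + 9778)/2 = ((152 - 1*(-3)) + 9778)/2 = ((152 + 3) + 9778)/2 = (155 + 9778)/2 = (½)*9933 = 9933/2 ≈ 4966.5)
(a(-149, √(15 + 6)) + d)/(45923 - 41407) = (9*√(15 + 6) + 9933/2)/(45923 - 41407) = (9*√21 + 9933/2)/4516 = (9933/2 + 9*√21)*(1/4516) = 9933/9032 + 9*√21/4516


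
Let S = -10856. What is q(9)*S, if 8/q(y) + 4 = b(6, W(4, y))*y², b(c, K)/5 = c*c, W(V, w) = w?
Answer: -5428/911 ≈ -5.9583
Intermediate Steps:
b(c, K) = 5*c² (b(c, K) = 5*(c*c) = 5*c²)
q(y) = 8/(-4 + 180*y²) (q(y) = 8/(-4 + (5*6²)*y²) = 8/(-4 + (5*36)*y²) = 8/(-4 + 180*y²))
q(9)*S = (2/(-1 + 45*9²))*(-10856) = (2/(-1 + 45*81))*(-10856) = (2/(-1 + 3645))*(-10856) = (2/3644)*(-10856) = (2*(1/3644))*(-10856) = (1/1822)*(-10856) = -5428/911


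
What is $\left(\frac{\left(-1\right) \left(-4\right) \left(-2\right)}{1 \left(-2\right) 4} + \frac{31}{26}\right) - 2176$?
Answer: $- \frac{56519}{26} \approx -2173.8$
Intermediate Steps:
$\left(\frac{\left(-1\right) \left(-4\right) \left(-2\right)}{1 \left(-2\right) 4} + \frac{31}{26}\right) - 2176 = \left(\frac{4 \left(-2\right)}{\left(-2\right) 4} + 31 \cdot \frac{1}{26}\right) - 2176 = \left(- \frac{8}{-8} + \frac{31}{26}\right) - 2176 = \left(\left(-8\right) \left(- \frac{1}{8}\right) + \frac{31}{26}\right) - 2176 = \left(1 + \frac{31}{26}\right) - 2176 = \frac{57}{26} - 2176 = - \frac{56519}{26}$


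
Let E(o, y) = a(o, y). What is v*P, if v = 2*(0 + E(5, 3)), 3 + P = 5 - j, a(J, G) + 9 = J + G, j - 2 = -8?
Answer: -16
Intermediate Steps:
j = -6 (j = 2 - 8 = -6)
a(J, G) = -9 + G + J (a(J, G) = -9 + (J + G) = -9 + (G + J) = -9 + G + J)
E(o, y) = -9 + o + y (E(o, y) = -9 + y + o = -9 + o + y)
P = 8 (P = -3 + (5 - 1*(-6)) = -3 + (5 + 6) = -3 + 11 = 8)
v = -2 (v = 2*(0 + (-9 + 5 + 3)) = 2*(0 - 1) = 2*(-1) = -2)
v*P = -2*8 = -16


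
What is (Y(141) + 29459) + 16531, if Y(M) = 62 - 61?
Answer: 45991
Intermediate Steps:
Y(M) = 1
(Y(141) + 29459) + 16531 = (1 + 29459) + 16531 = 29460 + 16531 = 45991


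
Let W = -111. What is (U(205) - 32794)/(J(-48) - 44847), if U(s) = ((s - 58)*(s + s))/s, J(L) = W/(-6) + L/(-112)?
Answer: 455000/627593 ≈ 0.72499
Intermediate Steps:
J(L) = 37/2 - L/112 (J(L) = -111/(-6) + L/(-112) = -111*(-⅙) + L*(-1/112) = 37/2 - L/112)
U(s) = -116 + 2*s (U(s) = ((-58 + s)*(2*s))/s = (2*s*(-58 + s))/s = -116 + 2*s)
(U(205) - 32794)/(J(-48) - 44847) = ((-116 + 2*205) - 32794)/((37/2 - 1/112*(-48)) - 44847) = ((-116 + 410) - 32794)/((37/2 + 3/7) - 44847) = (294 - 32794)/(265/14 - 44847) = -32500/(-627593/14) = -32500*(-14/627593) = 455000/627593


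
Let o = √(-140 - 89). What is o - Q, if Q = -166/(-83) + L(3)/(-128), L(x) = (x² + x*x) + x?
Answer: -235/128 + I*√229 ≈ -1.8359 + 15.133*I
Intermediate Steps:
L(x) = x + 2*x² (L(x) = (x² + x²) + x = 2*x² + x = x + 2*x²)
o = I*√229 (o = √(-229) = I*√229 ≈ 15.133*I)
Q = 235/128 (Q = -166/(-83) + (3*(1 + 2*3))/(-128) = -166*(-1/83) + (3*(1 + 6))*(-1/128) = 2 + (3*7)*(-1/128) = 2 + 21*(-1/128) = 2 - 21/128 = 235/128 ≈ 1.8359)
o - Q = I*√229 - 1*235/128 = I*√229 - 235/128 = -235/128 + I*√229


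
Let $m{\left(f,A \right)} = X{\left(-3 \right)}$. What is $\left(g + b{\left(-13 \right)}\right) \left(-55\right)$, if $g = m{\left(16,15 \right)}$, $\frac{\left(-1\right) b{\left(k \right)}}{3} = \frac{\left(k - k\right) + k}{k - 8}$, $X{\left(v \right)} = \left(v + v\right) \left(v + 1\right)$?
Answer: $- \frac{3905}{7} \approx -557.86$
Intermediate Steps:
$X{\left(v \right)} = 2 v \left(1 + v\right)$
$b{\left(k \right)} = - \frac{3 k}{-8 + k}$ ($b{\left(k \right)} = - 3 \frac{\left(k - k\right) + k}{k - 8} = - 3 \frac{0 + k}{-8 + k} = - 3 \frac{k}{-8 + k} = - \frac{3 k}{-8 + k}$)
$m{\left(f,A \right)} = 12$ ($m{\left(f,A \right)} = 2 \left(-3\right) \left(1 - 3\right) = 2 \left(-3\right) \left(-2\right) = 12$)
$g = 12$
$\left(g + b{\left(-13 \right)}\right) \left(-55\right) = \left(12 - - \frac{39}{-8 - 13}\right) \left(-55\right) = \left(12 - - \frac{39}{-21}\right) \left(-55\right) = \left(12 - \left(-39\right) \left(- \frac{1}{21}\right)\right) \left(-55\right) = \left(12 - \frac{13}{7}\right) \left(-55\right) = \frac{71}{7} \left(-55\right) = - \frac{3905}{7}$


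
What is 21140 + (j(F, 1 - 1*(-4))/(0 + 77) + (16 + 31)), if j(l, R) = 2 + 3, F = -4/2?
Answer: 1631404/77 ≈ 21187.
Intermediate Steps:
F = -2 (F = -4*½ = -2)
j(l, R) = 5
21140 + (j(F, 1 - 1*(-4))/(0 + 77) + (16 + 31)) = 21140 + (5/(0 + 77) + (16 + 31)) = 21140 + (5/77 + 47) = 21140 + 3624/77 = 1631404/77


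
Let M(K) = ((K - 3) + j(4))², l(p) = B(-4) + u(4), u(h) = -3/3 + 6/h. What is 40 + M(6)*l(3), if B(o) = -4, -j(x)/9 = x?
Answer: -7543/2 ≈ -3771.5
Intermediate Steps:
j(x) = -9*x
u(h) = -1 + 6/h (u(h) = -3*⅓ + 6/h = -1 + 6/h)
l(p) = -7/2 (l(p) = -4 + (6 - 1*4)/4 = -4 + (6 - 4)/4 = -4 + (¼)*2 = -4 + ½ = -7/2)
M(K) = (-39 + K)² (M(K) = ((K - 3) - 9*4)² = ((-3 + K) - 36)² = (-39 + K)²)
40 + M(6)*l(3) = 40 + (-39 + 6)²*(-7/2) = 40 + (-33)²*(-7/2) = 40 + 1089*(-7/2) = 40 - 7623/2 = -7543/2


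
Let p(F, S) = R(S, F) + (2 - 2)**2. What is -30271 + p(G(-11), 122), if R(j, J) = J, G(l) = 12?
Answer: -30259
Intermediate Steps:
p(F, S) = F (p(F, S) = F + (2 - 2)**2 = F + 0**2 = F + 0 = F)
-30271 + p(G(-11), 122) = -30271 + 12 = -30259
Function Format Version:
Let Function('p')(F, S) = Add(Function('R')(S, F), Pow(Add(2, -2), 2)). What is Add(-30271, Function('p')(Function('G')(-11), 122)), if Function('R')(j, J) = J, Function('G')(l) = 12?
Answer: -30259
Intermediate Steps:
Function('p')(F, S) = F (Function('p')(F, S) = Add(F, Pow(Add(2, -2), 2)) = Add(F, Pow(0, 2)) = Add(F, 0) = F)
Add(-30271, Function('p')(Function('G')(-11), 122)) = Add(-30271, 12) = -30259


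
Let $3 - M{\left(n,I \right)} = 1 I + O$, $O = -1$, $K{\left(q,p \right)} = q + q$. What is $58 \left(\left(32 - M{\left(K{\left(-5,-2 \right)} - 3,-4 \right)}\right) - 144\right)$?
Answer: $-6960$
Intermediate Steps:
$K{\left(q,p \right)} = 2 q$
$M{\left(n,I \right)} = 4 - I$ ($M{\left(n,I \right)} = 3 - \left(1 I - 1\right) = 3 - \left(I - 1\right) = 3 - \left(-1 + I\right) = 4 - I$)
$58 \left(\left(32 - M{\left(K{\left(-5,-2 \right)} - 3,-4 \right)}\right) - 144\right) = 58 \left(\left(32 - \left(4 - -4\right)\right) - 144\right) = 58 \left(\left(32 - \left(4 + 4\right)\right) - 144\right) = 58 \left(\left(32 - 8\right) - 144\right) = 58 \left(24 - 144\right) = 58 \left(-120\right) = -6960$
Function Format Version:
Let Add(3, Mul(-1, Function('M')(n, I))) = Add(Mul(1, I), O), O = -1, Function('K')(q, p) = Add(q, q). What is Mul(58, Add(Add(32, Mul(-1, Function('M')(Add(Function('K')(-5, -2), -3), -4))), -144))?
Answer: -6960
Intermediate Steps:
Function('K')(q, p) = Mul(2, q)
Function('M')(n, I) = Add(4, Mul(-1, I)) (Function('M')(n, I) = Add(3, Mul(-1, Add(Mul(1, I), -1))) = Add(3, Mul(-1, Add(I, -1))) = Add(3, Mul(-1, Add(-1, I))) = Add(3, Add(1, Mul(-1, I))) = Add(4, Mul(-1, I)))
Mul(58, Add(Add(32, Mul(-1, Function('M')(Add(Function('K')(-5, -2), -3), -4))), -144)) = Mul(58, Add(Add(32, Mul(-1, Add(4, Mul(-1, -4)))), -144)) = Mul(58, Add(Add(32, Mul(-1, Add(4, 4))), -144)) = Mul(58, Add(Add(32, Mul(-1, 8)), -144)) = Mul(58, Add(Add(32, -8), -144)) = Mul(58, Add(24, -144)) = Mul(58, -120) = -6960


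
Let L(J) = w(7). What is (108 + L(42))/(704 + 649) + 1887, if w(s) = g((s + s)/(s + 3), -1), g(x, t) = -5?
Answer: 2553214/1353 ≈ 1887.1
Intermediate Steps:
w(s) = -5
L(J) = -5
(108 + L(42))/(704 + 649) + 1887 = (108 - 5)/(704 + 649) + 1887 = 103/1353 + 1887 = 2553214/1353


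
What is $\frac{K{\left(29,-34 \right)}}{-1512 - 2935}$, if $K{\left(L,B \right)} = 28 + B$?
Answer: $\frac{6}{4447} \approx 0.0013492$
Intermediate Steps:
$\frac{K{\left(29,-34 \right)}}{-1512 - 2935} = \frac{28 - 34}{-1512 - 2935} = - \frac{6}{-1512 - 2935} = - \frac{6}{-4447} = \left(-6\right) \left(- \frac{1}{4447}\right) = \frac{6}{4447}$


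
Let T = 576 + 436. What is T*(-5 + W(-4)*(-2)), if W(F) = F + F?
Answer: 11132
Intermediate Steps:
T = 1012
W(F) = 2*F
T*(-5 + W(-4)*(-2)) = 1012*(-5 + (2*(-4))*(-2)) = 1012*(-5 - 8*(-2)) = 1012*(-5 + 16) = 1012*11 = 11132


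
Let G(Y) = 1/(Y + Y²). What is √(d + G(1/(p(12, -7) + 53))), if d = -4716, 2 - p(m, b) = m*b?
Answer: I*√22432165/70 ≈ 67.661*I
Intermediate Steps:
p(m, b) = 2 - b*m (p(m, b) = 2 - m*b = 2 - b*m)
√(d + G(1/(p(12, -7) + 53))) = √(-4716 + 1/((1/((2 - 1*(-7)*12) + 53))*(1 + 1/((2 - 1*(-7)*12) + 53)))) = √(-4716 + 1/((1/((2 + 84) + 53))*(1 + 1/((2 + 84) + 53)))) = √(-4716 + 1/((1/(86 + 53))*(1 + 1/(86 + 53)))) = √(-4716 + 1/((1/139)*(1 + 1/139))) = √(-4716 + 139/(140/139)) = √(-4716 + 139*(139/140)) = √(-4716 + 19321/140) = √(-640919/140) = I*√22432165/70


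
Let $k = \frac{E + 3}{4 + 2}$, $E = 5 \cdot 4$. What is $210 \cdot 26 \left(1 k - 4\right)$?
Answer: $-910$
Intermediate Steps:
$E = 20$
$k = \frac{23}{6}$ ($k = \frac{20 + 3}{4 + 2} = \frac{23}{6} \approx 3.8333$)
$210 \cdot 26 \left(1 k - 4\right) = 210 \cdot 26 \left(1 \cdot \frac{23}{6} - 4\right) = 5460 \left(\frac{23}{6} - 4\right) = 5460 \left(- \frac{1}{6}\right) = -910$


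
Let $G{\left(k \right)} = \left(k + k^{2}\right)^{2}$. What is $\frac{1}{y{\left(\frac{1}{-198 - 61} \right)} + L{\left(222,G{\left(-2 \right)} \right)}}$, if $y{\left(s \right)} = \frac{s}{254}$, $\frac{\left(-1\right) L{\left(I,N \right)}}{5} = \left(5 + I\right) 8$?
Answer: $- \frac{65786}{597336881} \approx -0.00011013$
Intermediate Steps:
$L{\left(I,N \right)} = -200 - 40 I$ ($L{\left(I,N \right)} = - 5 \left(5 + I\right) 8 = - 5 \left(40 + 8 I\right) = -200 - 40 I$)
$y{\left(s \right)} = \frac{s}{254}$ ($y{\left(s \right)} = s \frac{1}{254} = \frac{s}{254}$)
$\frac{1}{y{\left(\frac{1}{-198 - 61} \right)} + L{\left(222,G{\left(-2 \right)} \right)}} = \frac{1}{\frac{1}{254 \left(-198 - 61\right)} - 9080} = \frac{1}{\frac{1}{254 \left(-259\right)} - 9080} = \frac{1}{\frac{1}{254} \left(- \frac{1}{259}\right) - 9080} = \frac{1}{- \frac{1}{65786} - 9080} = \frac{1}{- \frac{597336881}{65786}} = - \frac{65786}{597336881}$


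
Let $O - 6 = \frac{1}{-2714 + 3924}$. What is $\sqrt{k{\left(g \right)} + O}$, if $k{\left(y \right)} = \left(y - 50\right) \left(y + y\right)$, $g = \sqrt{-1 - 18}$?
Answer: $\frac{\sqrt{-387190 - 1210000 i \sqrt{19}}}{110} \approx 14.231 - 15.314 i$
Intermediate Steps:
$O = \frac{7261}{1210}$ ($O = 6 + \frac{1}{-2714 + 3924} = 6 + \frac{1}{1210} = \frac{7261}{1210} \approx 6.0008$)
$g = i \sqrt{19}$ ($g = \sqrt{-19} = i \sqrt{19} \approx 4.3589 i$)
$k{\left(y \right)} = 2 y \left(-50 + y\right)$ ($k{\left(y \right)} = \left(-50 + y\right) 2 y = 2 y \left(-50 + y\right)$)
$\sqrt{k{\left(g \right)} + O} = \sqrt{2 i \sqrt{19} \left(-50 + i \sqrt{19}\right) + \frac{7261}{1210}} = \sqrt{\frac{7261}{1210} + 2 i \sqrt{19} \left(-50 + i \sqrt{19}\right)}$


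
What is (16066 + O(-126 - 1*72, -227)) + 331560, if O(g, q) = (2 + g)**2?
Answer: 386042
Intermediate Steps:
(16066 + O(-126 - 1*72, -227)) + 331560 = (16066 + (2 + (-126 - 1*72))**2) + 331560 = (16066 + (2 + (-126 - 72))**2) + 331560 = (16066 + (2 - 198)**2) + 331560 = (16066 + (-196)**2) + 331560 = (16066 + 38416) + 331560 = 54482 + 331560 = 386042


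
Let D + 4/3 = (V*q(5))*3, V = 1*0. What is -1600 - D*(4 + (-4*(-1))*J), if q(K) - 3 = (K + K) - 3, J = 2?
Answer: -1584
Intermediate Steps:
V = 0
q(K) = 2*K (q(K) = 3 + ((K + K) - 3) = 3 + (2*K - 3) = 3 + (-3 + 2*K) = 2*K)
D = -4/3 (D = -4/3 + (0*(2*5))*3 = -4/3 + (0*10)*3 = -4/3 + 0*3 = -4/3 + 0 = -4/3 ≈ -1.3333)
-1600 - D*(4 + (-4*(-1))*J) = -1600 - (-4)*(4 - 4*(-1)*2)/3 = -1600 - (-4)*(4 + 4*2)/3 = -1600 - (-4)*(4 + 8)/3 = -1600 - (-4)*12/3 = -1600 - 1*(-16) = -1600 + 16 = -1584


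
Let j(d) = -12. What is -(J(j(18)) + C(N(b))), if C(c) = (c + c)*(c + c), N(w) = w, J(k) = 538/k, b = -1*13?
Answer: -3787/6 ≈ -631.17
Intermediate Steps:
b = -13
C(c) = 4*c**2 (C(c) = (2*c)*(2*c) = 4*c**2)
-(J(j(18)) + C(N(b))) = -(538/(-12) + 4*(-13)**2) = -(538*(-1/12) + 4*169) = -(-269/6 + 676) = -1*3787/6 = -3787/6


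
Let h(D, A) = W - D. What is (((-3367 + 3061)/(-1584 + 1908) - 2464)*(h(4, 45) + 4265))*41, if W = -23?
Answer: -3854734351/9 ≈ -4.2830e+8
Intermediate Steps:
h(D, A) = -23 - D
(((-3367 + 3061)/(-1584 + 1908) - 2464)*(h(4, 45) + 4265))*41 = (((-3367 + 3061)/(-1584 + 1908) - 2464)*((-23 - 1*4) + 4265))*41 = ((-306/324 - 2464)*((-23 - 4) + 4265))*41 = ((-306*1/324 - 2464)*(-27 + 4265))*41 = ((-17/18 - 2464)*4238)*41 = -44369/18*4238*41 = -94017911/9*41 = -3854734351/9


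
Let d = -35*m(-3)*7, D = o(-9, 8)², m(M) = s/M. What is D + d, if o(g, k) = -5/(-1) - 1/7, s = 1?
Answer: 15473/147 ≈ 105.26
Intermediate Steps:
m(M) = 1/M
o(g, k) = 34/7 (o(g, k) = -5*(-1) - 1*⅐ = 5 - ⅐ = 34/7)
D = 1156/49 (D = (34/7)² = 1156/49 ≈ 23.592)
d = 245/3 (d = -35/(-3)*7 = -35*(-⅓)*7 = (35/3)*7 = 245/3 ≈ 81.667)
D + d = 1156/49 + 245/3 = 15473/147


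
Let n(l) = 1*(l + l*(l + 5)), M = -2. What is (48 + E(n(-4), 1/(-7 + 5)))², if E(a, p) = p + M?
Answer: 8281/4 ≈ 2070.3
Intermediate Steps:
n(l) = l + l*(5 + l) (n(l) = 1*(l + l*(5 + l)) = l + l*(5 + l))
E(a, p) = -2 + p (E(a, p) = p - 2 = -2 + p)
(48 + E(n(-4), 1/(-7 + 5)))² = (48 + (-2 + 1/(-7 + 5)))² = (48 + (-2 + 1/(-2)))² = (48 + (-2 - ½))² = (48 - 5/2)² = (91/2)² = 8281/4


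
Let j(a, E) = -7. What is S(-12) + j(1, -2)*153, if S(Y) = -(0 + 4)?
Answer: -1075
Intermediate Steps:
S(Y) = -4 (S(Y) = -1*4 = -4)
S(-12) + j(1, -2)*153 = -4 - 7*153 = -4 - 1071 = -1075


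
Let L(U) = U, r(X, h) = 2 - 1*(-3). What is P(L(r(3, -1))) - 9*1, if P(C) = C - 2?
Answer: -6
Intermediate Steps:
r(X, h) = 5 (r(X, h) = 2 + 3 = 5)
P(C) = -2 + C
P(L(r(3, -1))) - 9*1 = (-2 + 5) - 9*1 = 3 - 9 = -6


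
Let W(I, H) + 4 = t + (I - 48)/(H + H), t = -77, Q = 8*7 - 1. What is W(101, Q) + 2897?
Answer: 309813/110 ≈ 2816.5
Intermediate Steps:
Q = 55 (Q = 56 - 1 = 55)
W(I, H) = -81 + (-48 + I)/(2*H) (W(I, H) = -4 + (-77 + (I - 48)/(H + H)) = -4 + (-77 + (-48 + I)/((2*H))) = -4 + (-77 + (-48 + I)*(1/(2*H))) = -4 + (-77 + (-48 + I)/(2*H)) = -81 + (-48 + I)/(2*H))
W(101, Q) + 2897 = (½)*(-48 + 101 - 162*55)/55 + 2897 = (½)*(1/55)*(-48 + 101 - 8910) + 2897 = (½)*(1/55)*(-8857) + 2897 = -8857/110 + 2897 = 309813/110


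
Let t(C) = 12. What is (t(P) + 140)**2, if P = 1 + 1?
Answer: 23104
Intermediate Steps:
P = 2
(t(P) + 140)**2 = (12 + 140)**2 = 152**2 = 23104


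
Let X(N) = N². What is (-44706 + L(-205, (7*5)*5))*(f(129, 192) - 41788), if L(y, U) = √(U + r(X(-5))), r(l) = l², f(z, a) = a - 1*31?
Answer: 1860976662 - 832540*√2 ≈ 1.8598e+9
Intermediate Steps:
f(z, a) = -31 + a (f(z, a) = a - 31 = -31 + a)
L(y, U) = √(625 + U) (L(y, U) = √(U + ((-5)²)²) = √(U + 25²) = √(U + 625) = √(625 + U))
(-44706 + L(-205, (7*5)*5))*(f(129, 192) - 41788) = (-44706 + √(625 + (7*5)*5))*((-31 + 192) - 41788) = (-44706 + √(625 + 35*5))*(161 - 41788) = (-44706 + √(625 + 175))*(-41627) = (-44706 + √800)*(-41627) = (-44706 + 20*√2)*(-41627) = 1860976662 - 832540*√2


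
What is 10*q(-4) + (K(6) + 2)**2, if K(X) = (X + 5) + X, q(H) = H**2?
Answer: 521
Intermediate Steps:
K(X) = 5 + 2*X (K(X) = (5 + X) + X = 5 + 2*X)
10*q(-4) + (K(6) + 2)**2 = 10*(-4)**2 + ((5 + 2*6) + 2)**2 = 10*16 + ((5 + 12) + 2)**2 = 160 + (17 + 2)**2 = 160 + 19**2 = 160 + 361 = 521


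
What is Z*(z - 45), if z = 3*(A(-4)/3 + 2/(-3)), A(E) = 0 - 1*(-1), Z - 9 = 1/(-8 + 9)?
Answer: -460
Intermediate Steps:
Z = 10 (Z = 9 + 1/(-8 + 9) = 9 + 1/1 = 9 + 1 = 10)
A(E) = 1 (A(E) = 0 + 1 = 1)
z = -1 (z = 3*(1/3 + 2/(-3)) = 3*(1*(1/3) + 2*(-1/3)) = 3*(1/3 - 2/3) = 3*(-1/3) = -1)
Z*(z - 45) = 10*(-1 - 45) = 10*(-46) = -460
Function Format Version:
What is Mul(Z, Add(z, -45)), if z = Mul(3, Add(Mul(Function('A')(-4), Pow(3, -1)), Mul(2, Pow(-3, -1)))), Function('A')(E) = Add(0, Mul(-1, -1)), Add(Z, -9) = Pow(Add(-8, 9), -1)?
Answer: -460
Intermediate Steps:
Z = 10 (Z = Add(9, Pow(Add(-8, 9), -1)) = Add(9, Pow(1, -1)) = Add(9, 1) = 10)
Function('A')(E) = 1 (Function('A')(E) = Add(0, 1) = 1)
z = -1 (z = Mul(3, Add(Mul(1, Pow(3, -1)), Mul(2, Pow(-3, -1)))) = Mul(3, Add(Mul(1, Rational(1, 3)), Mul(2, Rational(-1, 3)))) = Mul(3, Add(Rational(1, 3), Rational(-2, 3))) = Mul(3, Rational(-1, 3)) = -1)
Mul(Z, Add(z, -45)) = Mul(10, Add(-1, -45)) = Mul(10, -46) = -460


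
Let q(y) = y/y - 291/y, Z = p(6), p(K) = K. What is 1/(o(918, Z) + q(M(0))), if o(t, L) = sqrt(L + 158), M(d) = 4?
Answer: -28/1945 - 32*sqrt(41)/79745 ≈ -0.016965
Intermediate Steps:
Z = 6
o(t, L) = sqrt(158 + L)
q(y) = 1 - 291/y
1/(o(918, Z) + q(M(0))) = 1/(sqrt(158 + 6) + (-291 + 4)/4) = 1/(sqrt(164) + (1/4)*(-287)) = 1/(2*sqrt(41) - 287/4) = 1/(-287/4 + 2*sqrt(41))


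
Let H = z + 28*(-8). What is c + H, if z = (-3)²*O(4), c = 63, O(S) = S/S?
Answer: -152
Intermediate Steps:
O(S) = 1
z = 9 (z = (-3)²*1 = 9*1 = 9)
H = -215 (H = 9 + 28*(-8) = 9 - 224 = -215)
c + H = 63 - 215 = -152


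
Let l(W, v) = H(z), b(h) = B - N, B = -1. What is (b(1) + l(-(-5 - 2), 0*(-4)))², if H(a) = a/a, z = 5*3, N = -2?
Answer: 4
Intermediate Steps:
z = 15
b(h) = 1 (b(h) = -1 - 1*(-2) = -1 + 2 = 1)
H(a) = 1
l(W, v) = 1
(b(1) + l(-(-5 - 2), 0*(-4)))² = (1 + 1)² = 2² = 4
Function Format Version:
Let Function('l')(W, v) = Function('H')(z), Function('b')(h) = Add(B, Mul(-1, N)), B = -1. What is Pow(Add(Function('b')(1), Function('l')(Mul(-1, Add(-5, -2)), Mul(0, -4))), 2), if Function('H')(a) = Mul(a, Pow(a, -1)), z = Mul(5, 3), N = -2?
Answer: 4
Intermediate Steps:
z = 15
Function('b')(h) = 1 (Function('b')(h) = Add(-1, Mul(-1, -2)) = Add(-1, 2) = 1)
Function('H')(a) = 1
Function('l')(W, v) = 1
Pow(Add(Function('b')(1), Function('l')(Mul(-1, Add(-5, -2)), Mul(0, -4))), 2) = Pow(Add(1, 1), 2) = Pow(2, 2) = 4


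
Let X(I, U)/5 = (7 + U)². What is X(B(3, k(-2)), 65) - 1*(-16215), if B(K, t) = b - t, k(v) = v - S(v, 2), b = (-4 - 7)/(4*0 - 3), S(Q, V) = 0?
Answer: 42135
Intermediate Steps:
b = 11/3 (b = -11/(0 - 3) = -11/(-3) = -11*(-⅓) = 11/3 ≈ 3.6667)
k(v) = v (k(v) = v - 1*0 = v + 0 = v)
B(K, t) = 11/3 - t
X(I, U) = 5*(7 + U)²
X(B(3, k(-2)), 65) - 1*(-16215) = 5*(7 + 65)² - 1*(-16215) = 5*72² + 16215 = 5*5184 + 16215 = 25920 + 16215 = 42135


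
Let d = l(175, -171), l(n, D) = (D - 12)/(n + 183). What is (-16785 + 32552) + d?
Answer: 5644403/358 ≈ 15766.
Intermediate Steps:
l(n, D) = (-12 + D)/(183 + n)
d = -183/358 (d = (-12 - 171)/(183 + 175) = -183/358 ≈ -0.51117)
(-16785 + 32552) + d = (-16785 + 32552) - 183/358 = 15767 - 183/358 = 5644403/358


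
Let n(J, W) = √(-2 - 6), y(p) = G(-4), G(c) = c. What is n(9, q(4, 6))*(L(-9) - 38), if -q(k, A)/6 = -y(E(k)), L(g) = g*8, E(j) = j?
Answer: -220*I*√2 ≈ -311.13*I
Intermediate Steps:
L(g) = 8*g
y(p) = -4
q(k, A) = -24 (q(k, A) = -(-6)*(-4) = -6*4 = -24)
n(J, W) = 2*I*√2 (n(J, W) = √(-8) = 2*I*√2)
n(9, q(4, 6))*(L(-9) - 38) = (2*I*√2)*(8*(-9) - 38) = (2*I*√2)*(-72 - 38) = (2*I*√2)*(-110) = -220*I*√2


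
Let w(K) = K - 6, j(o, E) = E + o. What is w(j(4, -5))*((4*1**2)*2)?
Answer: -56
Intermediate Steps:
w(K) = -6 + K
w(j(4, -5))*((4*1**2)*2) = (-6 + (-5 + 4))*((4*1**2)*2) = (-6 - 1)*((4*1)*2) = -28*2 = -7*8 = -56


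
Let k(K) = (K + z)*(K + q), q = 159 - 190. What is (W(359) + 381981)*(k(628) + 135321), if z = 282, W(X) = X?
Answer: 259452482940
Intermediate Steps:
q = -31
k(K) = (-31 + K)*(282 + K) (k(K) = (K + 282)*(K - 31) = (282 + K)*(-31 + K) = (-31 + K)*(282 + K))
(W(359) + 381981)*(k(628) + 135321) = (359 + 381981)*((-8742 + 628² + 251*628) + 135321) = 382340*((-8742 + 394384 + 157628) + 135321) = 382340*(543270 + 135321) = 382340*678591 = 259452482940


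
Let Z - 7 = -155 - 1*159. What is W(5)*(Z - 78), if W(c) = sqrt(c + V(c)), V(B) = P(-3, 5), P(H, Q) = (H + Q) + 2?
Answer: -1155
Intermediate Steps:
P(H, Q) = 2 + H + Q
V(B) = 4 (V(B) = 2 - 3 + 5 = 4)
Z = -307 (Z = 7 + (-155 - 1*159) = 7 + (-155 - 159) = 7 - 314 = -307)
W(c) = sqrt(4 + c) (W(c) = sqrt(c + 4) = sqrt(4 + c))
W(5)*(Z - 78) = sqrt(4 + 5)*(-307 - 78) = sqrt(9)*(-385) = 3*(-385) = -1155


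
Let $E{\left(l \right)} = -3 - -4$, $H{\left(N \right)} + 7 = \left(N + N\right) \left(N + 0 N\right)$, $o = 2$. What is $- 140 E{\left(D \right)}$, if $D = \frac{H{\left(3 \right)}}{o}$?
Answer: $-140$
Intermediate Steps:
$H{\left(N \right)} = -7 + 2 N^{2}$ ($H{\left(N \right)} = -7 + \left(N + N\right) \left(N + 0 N\right) = -7 + 2 N \left(N + 0\right) = -7 + 2 N N = -7 + 2 N^{2}$)
$D = \frac{11}{2}$ ($D = \frac{-7 + 2 \cdot 3^{2}}{2} = \left(-7 + 2 \cdot 9\right) \frac{1}{2} = \left(-7 + 18\right) \frac{1}{2} = 11 \cdot \frac{1}{2} = \frac{11}{2} \approx 5.5$)
$E{\left(l \right)} = 1$ ($E{\left(l \right)} = -3 + 4 = 1$)
$- 140 E{\left(D \right)} = \left(-140\right) 1 = -140$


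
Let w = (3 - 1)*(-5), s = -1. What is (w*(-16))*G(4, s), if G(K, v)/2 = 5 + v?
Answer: 1280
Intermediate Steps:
w = -10 (w = 2*(-5) = -10)
G(K, v) = 10 + 2*v (G(K, v) = 2*(5 + v) = 10 + 2*v)
(w*(-16))*G(4, s) = (-10*(-16))*(10 + 2*(-1)) = 160*(10 - 2) = 160*8 = 1280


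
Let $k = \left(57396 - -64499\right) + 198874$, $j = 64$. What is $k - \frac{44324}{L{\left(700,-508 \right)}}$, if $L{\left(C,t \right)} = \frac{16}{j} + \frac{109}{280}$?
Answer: $\frac{45006931}{179} \approx 2.5144 \cdot 10^{5}$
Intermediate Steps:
$L{\left(C,t \right)} = \frac{179}{280}$ ($L{\left(C,t \right)} = \frac{16}{64} + \frac{109}{280} = 16 \cdot \frac{1}{64} + 109 \cdot \frac{1}{280} = \frac{1}{4} + \frac{109}{280} = \frac{179}{280}$)
$k = 320769$ ($k = \left(57396 + 64499\right) + 198874 = 121895 + 198874 = 320769$)
$k - \frac{44324}{L{\left(700,-508 \right)}} = 320769 - \frac{44324}{\frac{179}{280}} = 320769 - 44324 \cdot \frac{280}{179} = 320769 - \frac{12410720}{179} = \frac{45006931}{179}$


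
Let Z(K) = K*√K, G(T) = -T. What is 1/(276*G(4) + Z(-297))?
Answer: I/(3*(-368*I + 297*√33)) ≈ -4.0267e-5 + 0.00018669*I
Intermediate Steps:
Z(K) = K^(3/2)
1/(276*G(4) + Z(-297)) = 1/(276*(-1*4) + (-297)^(3/2)) = 1/(276*(-4) - 891*I*√33) = 1/(-1104 - 891*I*√33)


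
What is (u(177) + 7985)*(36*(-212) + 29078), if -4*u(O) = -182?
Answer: 172222103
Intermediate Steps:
u(O) = 91/2 (u(O) = -1/4*(-182) = 91/2)
(u(177) + 7985)*(36*(-212) + 29078) = (91/2 + 7985)*(36*(-212) + 29078) = 16061*(-7632 + 29078)/2 = (16061/2)*21446 = 172222103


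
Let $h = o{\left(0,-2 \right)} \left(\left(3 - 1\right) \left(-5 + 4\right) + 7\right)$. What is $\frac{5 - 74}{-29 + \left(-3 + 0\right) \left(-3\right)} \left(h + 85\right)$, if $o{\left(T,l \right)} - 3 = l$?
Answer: $\frac{621}{2} \approx 310.5$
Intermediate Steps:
$o{\left(T,l \right)} = 3 + l$
$h = 5$ ($h = \left(3 - 2\right) \left(\left(3 - 1\right) \left(-5 + 4\right) + 7\right) = 1 \left(2 \left(-1\right) + 7\right) = 1 \left(-2 + 7\right) = 1 \cdot 5 = 5$)
$\frac{5 - 74}{-29 + \left(-3 + 0\right) \left(-3\right)} \left(h + 85\right) = \frac{5 - 74}{-29 + \left(-3 + 0\right) \left(-3\right)} \left(5 + 85\right) = - \frac{69}{-29 - -9} \cdot 90 = - \frac{69}{-29 + 9} \cdot 90 = - \frac{69}{-20} \cdot 90 = \left(-69\right) \left(- \frac{1}{20}\right) 90 = \frac{69}{20} \cdot 90 = \frac{621}{2}$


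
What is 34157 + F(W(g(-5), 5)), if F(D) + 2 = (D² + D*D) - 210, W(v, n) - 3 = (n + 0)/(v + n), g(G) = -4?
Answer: 34073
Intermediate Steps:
W(v, n) = 3 + n/(n + v) (W(v, n) = 3 + (n + 0)/(v + n) = 3 + n/(n + v))
F(D) = -212 + 2*D² (F(D) = -2 + ((D² + D*D) - 210) = -2 + ((D² + D²) - 210) = -2 + (2*D² - 210) = -2 + (-210 + 2*D²) = -212 + 2*D²)
34157 + F(W(g(-5), 5)) = 34157 + (-212 + 2*((3*(-4) + 4*5)/(5 - 4))²) = 34157 + (-212 + 2*((-12 + 20)/1)²) = 34157 + (-212 + 2*(1*8)²) = 34157 + (-212 + 2*8²) = 34157 + (-212 + 2*64) = 34157 + (-212 + 128) = 34157 - 84 = 34073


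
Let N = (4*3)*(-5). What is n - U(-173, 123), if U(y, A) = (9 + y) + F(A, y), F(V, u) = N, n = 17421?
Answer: 17645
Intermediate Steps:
N = -60 (N = 12*(-5) = -60)
F(V, u) = -60
U(y, A) = -51 + y (U(y, A) = (9 + y) - 60 = -51 + y)
n - U(-173, 123) = 17421 - (-51 - 173) = 17421 - 1*(-224) = 17421 + 224 = 17645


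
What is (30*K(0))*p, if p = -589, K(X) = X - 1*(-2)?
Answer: -35340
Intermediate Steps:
K(X) = 2 + X (K(X) = X + 2 = 2 + X)
(30*K(0))*p = (30*(2 + 0))*(-589) = (30*2)*(-589) = 60*(-589) = -35340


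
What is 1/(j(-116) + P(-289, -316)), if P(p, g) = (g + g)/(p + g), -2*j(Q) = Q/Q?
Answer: 1210/659 ≈ 1.8361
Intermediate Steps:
j(Q) = -½ (j(Q) = -Q/(2*Q) = -½*1 = -½)
P(p, g) = 2*g/(g + p) (P(p, g) = (2*g)/(g + p) = 2*g/(g + p))
1/(j(-116) + P(-289, -316)) = 1/(-½ + 2*(-316)/(-316 - 289)) = 1/(-½ + 2*(-316)/(-605)) = 1/(-½ + 2*(-316)*(-1/605)) = 1/(-½ + 632/605) = 1/(659/1210) = 1210/659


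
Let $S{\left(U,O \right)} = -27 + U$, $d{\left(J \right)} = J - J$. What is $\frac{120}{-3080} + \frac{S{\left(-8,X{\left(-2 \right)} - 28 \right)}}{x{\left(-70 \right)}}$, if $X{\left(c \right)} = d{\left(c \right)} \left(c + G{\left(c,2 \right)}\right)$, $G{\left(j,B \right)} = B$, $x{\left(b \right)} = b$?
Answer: $\frac{71}{154} \approx 0.46104$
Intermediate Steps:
$d{\left(J \right)} = 0$
$X{\left(c \right)} = 0$ ($X{\left(c \right)} = 0 \left(c + 2\right) = 0 \left(2 + c\right) = 0$)
$\frac{120}{-3080} + \frac{S{\left(-8,X{\left(-2 \right)} - 28 \right)}}{x{\left(-70 \right)}} = \frac{120}{-3080} + \frac{-27 - 8}{-70} = 120 \left(- \frac{1}{3080}\right) - - \frac{1}{2} = - \frac{3}{77} + \frac{1}{2} = \frac{71}{154}$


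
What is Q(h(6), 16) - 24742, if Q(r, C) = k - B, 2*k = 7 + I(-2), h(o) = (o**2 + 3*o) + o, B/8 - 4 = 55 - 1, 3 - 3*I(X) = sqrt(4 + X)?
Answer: -25202 - sqrt(2)/6 ≈ -25202.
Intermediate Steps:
I(X) = 1 - sqrt(4 + X)/3
B = 464 (B = 32 + 8*(55 - 1) = 32 + 8*54 = 32 + 432 = 464)
h(o) = o**2 + 4*o
k = 4 - sqrt(2)/6 (k = (7 + (1 - sqrt(4 - 2)/3))/2 = (7 + (1 - sqrt(2)/3))/2 = (8 - sqrt(2)/3)/2 = 4 - sqrt(2)/6 ≈ 3.7643)
Q(r, C) = -460 - sqrt(2)/6 (Q(r, C) = (4 - sqrt(2)/6) - 1*464 = (4 - sqrt(2)/6) - 464 = -460 - sqrt(2)/6)
Q(h(6), 16) - 24742 = (-460 - sqrt(2)/6) - 24742 = -25202 - sqrt(2)/6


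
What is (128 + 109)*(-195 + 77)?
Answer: -27966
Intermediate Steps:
(128 + 109)*(-195 + 77) = 237*(-118) = -27966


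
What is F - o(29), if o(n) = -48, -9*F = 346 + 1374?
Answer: -1288/9 ≈ -143.11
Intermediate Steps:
F = -1720/9 (F = -(346 + 1374)/9 = -1/9*1720 = -1720/9 ≈ -191.11)
F - o(29) = -1720/9 - 1*(-48) = -1720/9 + 48 = -1288/9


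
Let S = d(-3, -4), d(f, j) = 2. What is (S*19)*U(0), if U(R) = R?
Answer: 0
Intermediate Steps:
S = 2
(S*19)*U(0) = (2*19)*0 = 38*0 = 0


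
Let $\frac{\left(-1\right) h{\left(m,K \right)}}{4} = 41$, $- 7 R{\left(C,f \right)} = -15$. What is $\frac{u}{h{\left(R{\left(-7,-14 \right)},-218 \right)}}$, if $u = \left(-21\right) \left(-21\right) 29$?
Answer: $- \frac{12789}{164} \approx -77.982$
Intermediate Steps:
$R{\left(C,f \right)} = \frac{15}{7}$ ($R{\left(C,f \right)} = \left(- \frac{1}{7}\right) \left(-15\right) = \frac{15}{7}$)
$u = 12789$ ($u = 441 \cdot 29 = 12789$)
$h{\left(m,K \right)} = -164$ ($h{\left(m,K \right)} = \left(-4\right) 41 = -164$)
$\frac{u}{h{\left(R{\left(-7,-14 \right)},-218 \right)}} = \frac{12789}{-164} = 12789 \left(- \frac{1}{164}\right) = - \frac{12789}{164}$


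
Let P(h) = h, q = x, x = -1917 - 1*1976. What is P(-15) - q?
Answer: 3878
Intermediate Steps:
x = -3893 (x = -1917 - 1976 = -3893)
q = -3893
P(-15) - q = -15 - 1*(-3893) = -15 + 3893 = 3878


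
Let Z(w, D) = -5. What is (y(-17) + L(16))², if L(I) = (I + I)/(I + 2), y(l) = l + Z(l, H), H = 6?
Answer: 33124/81 ≈ 408.94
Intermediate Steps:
y(l) = -5 + l (y(l) = l - 5 = -5 + l)
L(I) = 2*I/(2 + I) (L(I) = (2*I)/(2 + I) = 2*I/(2 + I))
(y(-17) + L(16))² = ((-5 - 17) + 2*16/(2 + 16))² = (-22 + 2*16/18)² = (-22 + 2*16*(1/18))² = (-22 + 16/9)² = (-182/9)² = 33124/81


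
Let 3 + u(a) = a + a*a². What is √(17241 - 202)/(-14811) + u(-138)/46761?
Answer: -876071/15587 - √17039/14811 ≈ -56.214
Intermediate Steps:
u(a) = -3 + a + a³ (u(a) = -3 + (a + a*a²) = -3 + (a + a³) = -3 + a + a³)
√(17241 - 202)/(-14811) + u(-138)/46761 = √(17241 - 202)/(-14811) + (-3 - 138 + (-138)³)/46761 = √17039*(-1/14811) + (-3 - 138 - 2628072)*(1/46761) = -√17039/14811 - 2628213*1/46761 = -√17039/14811 - 876071/15587 = -876071/15587 - √17039/14811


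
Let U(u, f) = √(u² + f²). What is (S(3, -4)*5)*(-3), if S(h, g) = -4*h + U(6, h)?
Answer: 180 - 45*√5 ≈ 79.377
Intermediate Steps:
U(u, f) = √(f² + u²)
S(h, g) = √(36 + h²) - 4*h (S(h, g) = -4*h + √(h² + 6²) = -4*h + √(h² + 36) = -4*h + √(36 + h²) = √(36 + h²) - 4*h)
(S(3, -4)*5)*(-3) = ((√(36 + 3²) - 4*3)*5)*(-3) = ((√(36 + 9) - 12)*5)*(-3) = ((√45 - 12)*5)*(-3) = ((3*√5 - 12)*5)*(-3) = ((-12 + 3*√5)*5)*(-3) = (-60 + 15*√5)*(-3) = 180 - 45*√5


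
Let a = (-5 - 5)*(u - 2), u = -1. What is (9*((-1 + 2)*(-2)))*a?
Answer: -540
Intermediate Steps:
a = 30 (a = (-5 - 5)*(-1 - 2) = -10*(-3) = 30)
(9*((-1 + 2)*(-2)))*a = (9*((-1 + 2)*(-2)))*30 = (9*(1*(-2)))*30 = (9*(-2))*30 = -18*30 = -540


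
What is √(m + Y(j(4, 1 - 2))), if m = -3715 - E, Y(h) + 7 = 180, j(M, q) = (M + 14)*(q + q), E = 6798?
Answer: 2*I*√2585 ≈ 101.69*I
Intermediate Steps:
j(M, q) = 2*q*(14 + M) (j(M, q) = (14 + M)*(2*q) = 2*q*(14 + M))
Y(h) = 173 (Y(h) = -7 + 180 = 173)
m = -10513 (m = -3715 - 1*6798 = -3715 - 6798 = -10513)
√(m + Y(j(4, 1 - 2))) = √(-10513 + 173) = √(-10340) = 2*I*√2585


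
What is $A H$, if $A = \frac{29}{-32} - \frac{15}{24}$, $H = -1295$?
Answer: $\frac{63455}{32} \approx 1983.0$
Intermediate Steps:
$A = - \frac{49}{32}$ ($A = 29 \left(- \frac{1}{32}\right) - \frac{5}{8} = - \frac{29}{32} - \frac{5}{8} = - \frac{49}{32} \approx -1.5313$)
$A H = \left(- \frac{49}{32}\right) \left(-1295\right) = \frac{63455}{32}$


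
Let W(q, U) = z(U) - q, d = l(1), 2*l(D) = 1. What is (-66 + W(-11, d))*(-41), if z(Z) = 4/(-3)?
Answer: 6929/3 ≈ 2309.7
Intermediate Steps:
l(D) = ½ (l(D) = (½)*1 = ½)
d = ½ ≈ 0.50000
z(Z) = -4/3 (z(Z) = 4*(-⅓) = -4/3)
W(q, U) = -4/3 - q
(-66 + W(-11, d))*(-41) = (-66 + (-4/3 - 1*(-11)))*(-41) = (-66 + (-4/3 + 11))*(-41) = (-66 + 29/3)*(-41) = -169/3*(-41) = 6929/3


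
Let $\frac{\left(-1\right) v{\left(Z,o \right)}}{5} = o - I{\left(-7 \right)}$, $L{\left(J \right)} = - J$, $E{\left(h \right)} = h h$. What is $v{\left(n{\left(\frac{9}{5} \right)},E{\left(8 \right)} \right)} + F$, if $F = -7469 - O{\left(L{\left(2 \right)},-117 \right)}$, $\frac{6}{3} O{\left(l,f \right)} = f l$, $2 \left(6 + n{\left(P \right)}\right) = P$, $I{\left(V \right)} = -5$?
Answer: $-7931$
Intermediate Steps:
$n{\left(P \right)} = -6 + \frac{P}{2}$
$E{\left(h \right)} = h^{2}$
$O{\left(l,f \right)} = \frac{f l}{2}$
$v{\left(Z,o \right)} = -25 - 5 o$ ($v{\left(Z,o \right)} = - 5 \left(o - -5\right) = - 5 \left(o + 5\right) = - 5 \left(5 + o\right) = -25 - 5 o$)
$F = -7586$ ($F = -7469 - \frac{1}{2} \left(-117\right) \left(\left(-1\right) 2\right) = -7469 - \frac{1}{2} \left(-117\right) \left(-2\right) = -7469 - 117 = -7586$)
$v{\left(n{\left(\frac{9}{5} \right)},E{\left(8 \right)} \right)} + F = \left(-25 - 5 \cdot 8^{2}\right) - 7586 = \left(-25 - 320\right) - 7586 = -345 - 7586 = -7931$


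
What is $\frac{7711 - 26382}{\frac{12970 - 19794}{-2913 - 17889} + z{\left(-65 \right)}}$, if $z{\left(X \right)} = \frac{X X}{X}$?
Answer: $\frac{194197071}{672653} \approx 288.7$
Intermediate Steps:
$z{\left(X \right)} = X$ ($z{\left(X \right)} = \frac{X^{2}}{X} = X$)
$\frac{7711 - 26382}{\frac{12970 - 19794}{-2913 - 17889} + z{\left(-65 \right)}} = \frac{7711 - 26382}{\frac{12970 - 19794}{-2913 - 17889} - 65} = - \frac{18671}{- \frac{6824}{-20802} - 65} = - \frac{18671}{\left(-6824\right) \left(- \frac{1}{20802}\right) - 65} = - \frac{18671}{\frac{3412}{10401} - 65} = - \frac{18671}{- \frac{672653}{10401}} = \left(-18671\right) \left(- \frac{10401}{672653}\right) = \frac{194197071}{672653}$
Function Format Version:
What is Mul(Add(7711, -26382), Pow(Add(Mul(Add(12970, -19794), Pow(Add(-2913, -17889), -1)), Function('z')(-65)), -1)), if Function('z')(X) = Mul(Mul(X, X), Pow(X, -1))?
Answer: Rational(194197071, 672653) ≈ 288.70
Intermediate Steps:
Function('z')(X) = X (Function('z')(X) = Mul(Pow(X, 2), Pow(X, -1)) = X)
Mul(Add(7711, -26382), Pow(Add(Mul(Add(12970, -19794), Pow(Add(-2913, -17889), -1)), Function('z')(-65)), -1)) = Mul(Add(7711, -26382), Pow(Add(Mul(Add(12970, -19794), Pow(Add(-2913, -17889), -1)), -65), -1)) = Mul(-18671, Pow(Add(Mul(-6824, Pow(-20802, -1)), -65), -1)) = Mul(-18671, Pow(Add(Mul(-6824, Rational(-1, 20802)), -65), -1)) = Mul(-18671, Pow(Add(Rational(3412, 10401), -65), -1)) = Mul(-18671, Pow(Rational(-672653, 10401), -1)) = Mul(-18671, Rational(-10401, 672653)) = Rational(194197071, 672653)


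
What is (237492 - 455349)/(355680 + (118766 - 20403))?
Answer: -217857/454043 ≈ -0.47982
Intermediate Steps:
(237492 - 455349)/(355680 + (118766 - 20403)) = -217857/(355680 + 98363) = -217857/454043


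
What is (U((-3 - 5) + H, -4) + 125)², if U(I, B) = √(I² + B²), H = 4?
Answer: 15657 + 1000*√2 ≈ 17071.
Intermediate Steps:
U(I, B) = √(B² + I²)
(U((-3 - 5) + H, -4) + 125)² = (√((-4)² + ((-3 - 5) + 4)²) + 125)² = (√(16 + (-8 + 4)²) + 125)² = (√(16 + (-4)²) + 125)² = (√(16 + 16) + 125)² = (√32 + 125)² = (4*√2 + 125)² = (125 + 4*√2)²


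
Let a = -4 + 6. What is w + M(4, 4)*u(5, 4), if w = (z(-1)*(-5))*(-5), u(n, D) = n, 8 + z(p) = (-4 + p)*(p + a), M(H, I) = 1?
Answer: -320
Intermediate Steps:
a = 2
z(p) = -8 + (-4 + p)*(2 + p) (z(p) = -8 + (-4 + p)*(p + 2) = -8 + (-4 + p)*(2 + p))
w = -325 (w = ((-16 + (-1)² - 2*(-1))*(-5))*(-5) = ((-16 + 1 + 2)*(-5))*(-5) = -13*(-5)*(-5) = 65*(-5) = -325)
w + M(4, 4)*u(5, 4) = -325 + 1*5 = -325 + 5 = -320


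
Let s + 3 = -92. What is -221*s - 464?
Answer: 20531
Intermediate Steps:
s = -95 (s = -3 - 92 = -95)
-221*s - 464 = -221*(-95) - 464 = 20995 - 464 = 20531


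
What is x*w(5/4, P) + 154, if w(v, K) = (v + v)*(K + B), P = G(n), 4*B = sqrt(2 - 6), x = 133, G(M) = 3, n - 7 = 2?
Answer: 2303/2 + 665*I/4 ≈ 1151.5 + 166.25*I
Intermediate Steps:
n = 9 (n = 7 + 2 = 9)
B = I/2 (B = sqrt(2 - 6)/4 = sqrt(-4)/4 = (2*I)/4 = I/2 ≈ 0.5*I)
P = 3
w(v, K) = 2*v*(K + I/2) (w(v, K) = (v + v)*(K + I/2) = (2*v)*(K + I/2) = 2*v*(K + I/2))
x*w(5/4, P) + 154 = 133*((5/4)*(I + 2*3)) + 154 = 133*((5*(1/4))*(I + 6)) + 154 = 133*(5*(6 + I)/4) + 154 = 133*(15/2 + 5*I/4) + 154 = (1995/2 + 665*I/4) + 154 = 2303/2 + 665*I/4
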